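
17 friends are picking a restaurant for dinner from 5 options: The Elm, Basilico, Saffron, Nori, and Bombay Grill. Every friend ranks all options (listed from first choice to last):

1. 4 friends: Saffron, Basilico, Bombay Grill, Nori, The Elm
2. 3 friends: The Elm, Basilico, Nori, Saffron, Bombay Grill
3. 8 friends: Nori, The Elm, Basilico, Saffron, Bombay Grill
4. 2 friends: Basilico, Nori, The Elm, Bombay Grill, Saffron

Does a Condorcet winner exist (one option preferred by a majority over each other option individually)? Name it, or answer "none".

Checking pairwise contests:
Nori beats The Elm 14–3.
The Elm beats Basilico 11–6.
The Elm beats Saffron 13–4.
Basilico beats Nori 9–8.
The Elm beats Bombay Grill 13–4.
Every option loses at least one head-to-head, so there is no Condorcet winner.

none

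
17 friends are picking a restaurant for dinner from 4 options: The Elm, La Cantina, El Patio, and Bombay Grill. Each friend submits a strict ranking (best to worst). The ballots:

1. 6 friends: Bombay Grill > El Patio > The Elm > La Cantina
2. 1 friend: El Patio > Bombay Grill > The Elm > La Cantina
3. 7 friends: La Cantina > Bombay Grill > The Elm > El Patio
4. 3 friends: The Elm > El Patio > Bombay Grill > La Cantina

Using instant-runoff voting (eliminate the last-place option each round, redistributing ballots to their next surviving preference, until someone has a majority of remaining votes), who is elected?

Bombay Grill

Round 1: The Elm 3, La Cantina 7, El Patio 1, Bombay Grill 6. Eliminate El Patio.
Round 2: The Elm 3, La Cantina 7, Bombay Grill 7. Eliminate The Elm.
Round 3: La Cantina 7, Bombay Grill 10. Bombay Grill has a majority.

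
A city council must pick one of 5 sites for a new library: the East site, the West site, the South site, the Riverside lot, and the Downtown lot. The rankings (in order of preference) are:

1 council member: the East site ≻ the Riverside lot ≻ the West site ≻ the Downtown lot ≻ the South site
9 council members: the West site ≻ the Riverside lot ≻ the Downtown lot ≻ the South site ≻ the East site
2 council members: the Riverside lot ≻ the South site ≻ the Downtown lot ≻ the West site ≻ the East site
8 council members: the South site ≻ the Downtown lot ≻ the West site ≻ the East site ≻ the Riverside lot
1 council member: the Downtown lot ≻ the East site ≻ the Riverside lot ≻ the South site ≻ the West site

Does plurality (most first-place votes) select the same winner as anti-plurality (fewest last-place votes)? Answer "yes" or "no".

Plurality — first-place votes: the East site 1, the West site 9, the South site 8, the Riverside lot 2, the Downtown lot 1. Winner: the West site.
Anti-plurality — last-place votes: the East site 11, the West site 1, the South site 1, the Riverside lot 8, the Downtown lot 0. Winner: the Downtown lot.
The two methods disagree.

no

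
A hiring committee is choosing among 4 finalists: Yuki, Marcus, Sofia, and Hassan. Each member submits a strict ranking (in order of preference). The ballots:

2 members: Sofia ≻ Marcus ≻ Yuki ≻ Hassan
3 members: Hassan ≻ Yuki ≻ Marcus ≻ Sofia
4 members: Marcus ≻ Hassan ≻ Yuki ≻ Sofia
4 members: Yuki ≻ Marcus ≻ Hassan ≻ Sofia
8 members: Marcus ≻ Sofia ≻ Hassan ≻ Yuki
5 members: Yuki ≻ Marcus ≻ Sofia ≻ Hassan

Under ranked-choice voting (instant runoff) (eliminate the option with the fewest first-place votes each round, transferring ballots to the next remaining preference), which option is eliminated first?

Round 1: Yuki 9, Marcus 12, Sofia 2, Hassan 3. Eliminate Sofia.

Sofia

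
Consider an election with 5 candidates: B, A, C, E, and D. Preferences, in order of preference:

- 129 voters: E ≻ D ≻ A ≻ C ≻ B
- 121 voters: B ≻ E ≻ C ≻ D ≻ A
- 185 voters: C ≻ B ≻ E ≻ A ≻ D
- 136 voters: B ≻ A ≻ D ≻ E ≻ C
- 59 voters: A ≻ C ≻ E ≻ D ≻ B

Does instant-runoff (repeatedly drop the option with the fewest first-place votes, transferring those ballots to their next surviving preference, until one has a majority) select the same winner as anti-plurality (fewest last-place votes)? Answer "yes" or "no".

Instant-runoff — R1 B 257, A 59, C 185, E 129, D 0 (D out); R2 B 257, A 59, C 185, E 129 (A out); R3 B 257, C 244, E 129 (E out); R4 B 257, C 373 (C winner). Winner: C.
Anti-plurality — last-place votes: B 188, A 121, C 136, E 0, D 185. Winner: E.
The two methods disagree.

no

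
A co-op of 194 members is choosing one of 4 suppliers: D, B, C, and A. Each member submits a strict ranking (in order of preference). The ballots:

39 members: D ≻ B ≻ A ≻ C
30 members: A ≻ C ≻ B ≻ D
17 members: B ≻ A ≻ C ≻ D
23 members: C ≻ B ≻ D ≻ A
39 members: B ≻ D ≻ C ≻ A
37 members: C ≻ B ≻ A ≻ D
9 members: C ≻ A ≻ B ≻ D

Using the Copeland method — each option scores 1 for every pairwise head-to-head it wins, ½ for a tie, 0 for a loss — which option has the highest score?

D: beats A; loses to B and C → score 1.
B: beats D and A; loses to C → score 2.
C: beats D, B, and A → score 3.
A: loses to D, B, and C → score 0.
C has the best pairwise record.

C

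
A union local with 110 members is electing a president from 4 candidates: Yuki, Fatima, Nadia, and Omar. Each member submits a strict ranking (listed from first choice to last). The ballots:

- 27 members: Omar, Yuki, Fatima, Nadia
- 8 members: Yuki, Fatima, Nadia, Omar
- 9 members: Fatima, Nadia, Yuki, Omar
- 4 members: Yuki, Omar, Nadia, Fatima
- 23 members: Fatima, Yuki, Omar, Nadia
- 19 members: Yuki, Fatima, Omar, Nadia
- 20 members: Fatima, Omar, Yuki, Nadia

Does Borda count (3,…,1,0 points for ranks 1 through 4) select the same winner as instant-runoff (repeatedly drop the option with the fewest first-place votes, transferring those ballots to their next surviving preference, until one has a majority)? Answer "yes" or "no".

Borda — scores: Yuki 222, Fatima 237, Nadia 30, Omar 171. Winner: Fatima.
Instant-runoff — R1 Yuki 31, Fatima 52, Nadia 0, Omar 27 (Nadia out); R2 Yuki 31, Fatima 52, Omar 27 (Omar out); R3 Yuki 58, Fatima 52 (Yuki winner). Winner: Yuki.
The two methods disagree.

no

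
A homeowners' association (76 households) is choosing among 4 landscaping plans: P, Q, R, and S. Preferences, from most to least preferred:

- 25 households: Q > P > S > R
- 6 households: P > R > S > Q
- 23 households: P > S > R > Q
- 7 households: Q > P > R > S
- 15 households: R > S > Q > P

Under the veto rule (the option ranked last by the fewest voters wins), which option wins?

S

Last-place votes: P 15, Q 29, R 25, S 7.
S is ranked last by the fewest voters, so S wins.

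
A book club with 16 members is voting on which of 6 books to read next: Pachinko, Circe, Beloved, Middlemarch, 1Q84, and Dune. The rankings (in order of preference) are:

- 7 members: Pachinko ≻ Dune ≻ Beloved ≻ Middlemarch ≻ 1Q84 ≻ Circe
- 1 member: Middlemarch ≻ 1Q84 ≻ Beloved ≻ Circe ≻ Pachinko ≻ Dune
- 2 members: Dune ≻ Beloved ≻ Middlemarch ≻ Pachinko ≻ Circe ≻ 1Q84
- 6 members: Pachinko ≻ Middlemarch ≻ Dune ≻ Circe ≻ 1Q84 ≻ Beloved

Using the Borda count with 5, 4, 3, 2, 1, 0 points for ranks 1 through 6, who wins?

Pachinko

Pachinko: 7·5 + 1·1 + 2·2 + 6·5 = 70
Circe: 7·0 + 1·2 + 2·1 + 6·2 = 16
Beloved: 7·3 + 1·3 + 2·4 + 6·0 = 32
Middlemarch: 7·2 + 1·5 + 2·3 + 6·4 = 49
1Q84: 7·1 + 1·4 + 2·0 + 6·1 = 17
Dune: 7·4 + 1·0 + 2·5 + 6·3 = 56
Pachinko has the highest Borda score (70).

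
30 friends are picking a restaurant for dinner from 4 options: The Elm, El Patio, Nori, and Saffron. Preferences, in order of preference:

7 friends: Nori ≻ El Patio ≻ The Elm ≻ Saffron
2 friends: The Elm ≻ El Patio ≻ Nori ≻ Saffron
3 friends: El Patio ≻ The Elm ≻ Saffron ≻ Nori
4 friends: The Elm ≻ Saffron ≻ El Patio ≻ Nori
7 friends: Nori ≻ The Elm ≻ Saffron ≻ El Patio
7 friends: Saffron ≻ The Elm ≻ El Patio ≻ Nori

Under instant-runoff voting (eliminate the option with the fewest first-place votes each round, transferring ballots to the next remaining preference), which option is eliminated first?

Round 1: The Elm 6, El Patio 3, Nori 14, Saffron 7. Eliminate El Patio.

El Patio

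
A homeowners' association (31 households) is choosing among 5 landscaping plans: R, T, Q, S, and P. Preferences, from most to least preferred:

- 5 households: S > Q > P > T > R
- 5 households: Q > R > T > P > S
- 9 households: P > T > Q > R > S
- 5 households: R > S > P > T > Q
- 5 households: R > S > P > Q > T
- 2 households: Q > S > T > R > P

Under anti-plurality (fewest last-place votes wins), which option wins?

Last-place votes: R 5, T 5, Q 5, S 14, P 2.
P is ranked last by the fewest voters, so P wins.

P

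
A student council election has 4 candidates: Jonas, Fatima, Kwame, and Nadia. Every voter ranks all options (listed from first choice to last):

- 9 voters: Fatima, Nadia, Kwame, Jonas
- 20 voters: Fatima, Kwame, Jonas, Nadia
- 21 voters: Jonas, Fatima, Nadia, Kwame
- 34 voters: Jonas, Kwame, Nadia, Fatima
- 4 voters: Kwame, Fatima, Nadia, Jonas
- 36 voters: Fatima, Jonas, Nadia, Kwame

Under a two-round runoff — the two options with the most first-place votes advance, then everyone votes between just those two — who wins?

Round 1 first-place votes: Jonas 55, Fatima 65, Kwame 4, Nadia 0.
Fatima and Jonas advance.
Runoff: Fatima is preferred to Jonas by 69 voters; Jonas by 55.
Fatima wins the runoff.

Fatima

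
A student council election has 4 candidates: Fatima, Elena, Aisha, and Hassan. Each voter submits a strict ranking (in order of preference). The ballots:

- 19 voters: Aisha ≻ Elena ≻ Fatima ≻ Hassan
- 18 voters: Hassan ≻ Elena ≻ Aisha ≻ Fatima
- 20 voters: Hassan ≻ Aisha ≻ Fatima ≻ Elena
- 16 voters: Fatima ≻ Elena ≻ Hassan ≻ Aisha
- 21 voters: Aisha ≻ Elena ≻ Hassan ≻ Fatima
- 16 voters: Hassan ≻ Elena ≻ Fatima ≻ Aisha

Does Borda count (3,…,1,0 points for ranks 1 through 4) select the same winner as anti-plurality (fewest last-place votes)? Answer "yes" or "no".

yes

Borda — scores: Fatima 103, Elena 180, Aisha 178, Hassan 199. Winner: Hassan.
Anti-plurality — last-place votes: Fatima 39, Elena 20, Aisha 32, Hassan 19. Winner: Hassan.
The two methods agree.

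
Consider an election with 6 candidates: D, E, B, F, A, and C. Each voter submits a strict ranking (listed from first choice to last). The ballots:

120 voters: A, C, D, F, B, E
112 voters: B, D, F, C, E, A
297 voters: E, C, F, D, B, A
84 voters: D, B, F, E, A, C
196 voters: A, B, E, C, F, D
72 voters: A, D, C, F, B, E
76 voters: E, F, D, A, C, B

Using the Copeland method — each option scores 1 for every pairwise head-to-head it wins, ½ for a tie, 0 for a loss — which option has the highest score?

E

D: beats B and A; loses to E, F, and C → score 2.
E: beats D, F, A, and C; loses to B → score 4.
B: beats E and A; loses to D, F, and C → score 2.
F: beats D, B, and A; loses to E and C → score 3.
A: beats C; loses to D, E, B, and F → score 1.
C: beats D, B, and F; loses to E and A → score 3.
E has the best pairwise record.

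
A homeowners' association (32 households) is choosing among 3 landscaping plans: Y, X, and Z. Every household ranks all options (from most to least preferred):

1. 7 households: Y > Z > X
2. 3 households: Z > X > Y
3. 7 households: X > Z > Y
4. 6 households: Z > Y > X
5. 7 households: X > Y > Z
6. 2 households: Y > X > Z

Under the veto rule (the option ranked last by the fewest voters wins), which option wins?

Last-place votes: Y 10, X 13, Z 9.
Z is ranked last by the fewest voters, so Z wins.

Z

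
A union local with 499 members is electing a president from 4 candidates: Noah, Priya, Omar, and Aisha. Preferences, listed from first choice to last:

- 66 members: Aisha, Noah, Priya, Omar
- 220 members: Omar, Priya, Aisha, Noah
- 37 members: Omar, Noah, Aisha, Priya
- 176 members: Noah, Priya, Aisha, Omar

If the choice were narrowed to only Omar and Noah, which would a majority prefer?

Voters preferring Omar to Noah: 257; preferring Noah to Omar: 242.
Omar wins the head-to-head.

Omar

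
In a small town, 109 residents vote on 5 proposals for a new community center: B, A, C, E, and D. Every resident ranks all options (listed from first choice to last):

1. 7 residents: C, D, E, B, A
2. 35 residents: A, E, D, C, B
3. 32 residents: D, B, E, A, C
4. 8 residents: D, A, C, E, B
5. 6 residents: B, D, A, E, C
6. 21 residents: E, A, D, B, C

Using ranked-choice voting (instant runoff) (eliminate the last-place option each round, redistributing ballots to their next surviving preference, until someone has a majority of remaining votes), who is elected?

Round 1: B 6, A 35, C 7, E 21, D 40. Eliminate B.
Round 2: A 35, C 7, E 21, D 46. Eliminate C.
Round 3: A 35, E 21, D 53. Eliminate E.
Round 4: A 56, D 53. A has a majority.

A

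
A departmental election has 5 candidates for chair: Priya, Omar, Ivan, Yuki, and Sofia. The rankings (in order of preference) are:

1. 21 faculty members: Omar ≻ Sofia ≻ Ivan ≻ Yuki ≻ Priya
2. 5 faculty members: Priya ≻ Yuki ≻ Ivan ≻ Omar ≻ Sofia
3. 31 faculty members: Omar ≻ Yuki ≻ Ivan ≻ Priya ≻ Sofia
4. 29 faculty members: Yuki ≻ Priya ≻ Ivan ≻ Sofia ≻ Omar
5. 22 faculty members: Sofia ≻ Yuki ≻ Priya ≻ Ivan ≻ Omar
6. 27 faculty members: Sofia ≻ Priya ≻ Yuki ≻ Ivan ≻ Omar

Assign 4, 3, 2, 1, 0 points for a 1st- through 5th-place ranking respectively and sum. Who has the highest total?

Priya: 21·0 + 5·4 + 31·1 + 29·3 + 22·2 + 27·3 = 263
Omar: 21·4 + 5·1 + 31·4 + 29·0 + 22·0 + 27·0 = 213
Ivan: 21·2 + 5·2 + 31·2 + 29·2 + 22·1 + 27·1 = 221
Yuki: 21·1 + 5·3 + 31·3 + 29·4 + 22·3 + 27·2 = 365
Sofia: 21·3 + 5·0 + 31·0 + 29·1 + 22·4 + 27·4 = 288
Yuki has the highest Borda score (365).

Yuki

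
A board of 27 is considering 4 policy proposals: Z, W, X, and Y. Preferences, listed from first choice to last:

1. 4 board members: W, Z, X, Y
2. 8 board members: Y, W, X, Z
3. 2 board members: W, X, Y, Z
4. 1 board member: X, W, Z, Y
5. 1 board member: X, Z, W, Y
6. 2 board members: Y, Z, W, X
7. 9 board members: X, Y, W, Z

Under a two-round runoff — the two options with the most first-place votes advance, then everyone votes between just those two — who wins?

Round 1 first-place votes: Z 0, W 6, X 11, Y 10.
X and Y advance.
Runoff: X is preferred to Y by 17 voters; Y by 10.
X wins the runoff.

X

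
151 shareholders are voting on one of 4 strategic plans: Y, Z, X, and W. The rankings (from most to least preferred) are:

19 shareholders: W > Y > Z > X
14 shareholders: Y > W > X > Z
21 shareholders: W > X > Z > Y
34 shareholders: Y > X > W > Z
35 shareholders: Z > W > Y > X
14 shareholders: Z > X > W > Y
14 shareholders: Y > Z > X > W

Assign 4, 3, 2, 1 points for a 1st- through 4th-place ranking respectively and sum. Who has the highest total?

Y: 19·3 + 14·4 + 21·1 + 34·4 + 35·2 + 14·1 + 14·4 = 410
Z: 19·2 + 14·1 + 21·2 + 34·1 + 35·4 + 14·4 + 14·3 = 366
X: 19·1 + 14·2 + 21·3 + 34·3 + 35·1 + 14·3 + 14·2 = 317
W: 19·4 + 14·3 + 21·4 + 34·2 + 35·3 + 14·2 + 14·1 = 417
W has the highest Borda score (417).

W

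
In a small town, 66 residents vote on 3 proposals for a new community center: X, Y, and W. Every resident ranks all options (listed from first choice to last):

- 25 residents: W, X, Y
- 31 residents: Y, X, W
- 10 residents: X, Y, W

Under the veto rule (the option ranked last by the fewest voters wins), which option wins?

Last-place votes: X 0, Y 25, W 41.
X is ranked last by the fewest voters, so X wins.

X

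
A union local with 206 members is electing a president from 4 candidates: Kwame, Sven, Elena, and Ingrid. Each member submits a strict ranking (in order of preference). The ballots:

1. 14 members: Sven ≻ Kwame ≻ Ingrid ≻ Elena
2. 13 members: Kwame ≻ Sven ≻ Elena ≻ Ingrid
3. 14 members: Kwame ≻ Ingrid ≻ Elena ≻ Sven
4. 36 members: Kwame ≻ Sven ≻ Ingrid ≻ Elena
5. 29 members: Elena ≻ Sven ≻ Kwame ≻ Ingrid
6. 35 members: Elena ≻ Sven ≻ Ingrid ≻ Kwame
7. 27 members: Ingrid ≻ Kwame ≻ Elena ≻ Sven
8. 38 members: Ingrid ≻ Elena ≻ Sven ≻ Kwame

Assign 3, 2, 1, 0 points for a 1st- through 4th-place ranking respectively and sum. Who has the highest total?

Elena

Kwame: 14·2 + 13·3 + 14·3 + 36·3 + 29·1 + 35·0 + 27·2 + 38·0 = 300
Sven: 14·3 + 13·2 + 14·0 + 36·2 + 29·2 + 35·2 + 27·0 + 38·1 = 306
Elena: 14·0 + 13·1 + 14·1 + 36·0 + 29·3 + 35·3 + 27·1 + 38·2 = 322
Ingrid: 14·1 + 13·0 + 14·2 + 36·1 + 29·0 + 35·1 + 27·3 + 38·3 = 308
Elena has the highest Borda score (322).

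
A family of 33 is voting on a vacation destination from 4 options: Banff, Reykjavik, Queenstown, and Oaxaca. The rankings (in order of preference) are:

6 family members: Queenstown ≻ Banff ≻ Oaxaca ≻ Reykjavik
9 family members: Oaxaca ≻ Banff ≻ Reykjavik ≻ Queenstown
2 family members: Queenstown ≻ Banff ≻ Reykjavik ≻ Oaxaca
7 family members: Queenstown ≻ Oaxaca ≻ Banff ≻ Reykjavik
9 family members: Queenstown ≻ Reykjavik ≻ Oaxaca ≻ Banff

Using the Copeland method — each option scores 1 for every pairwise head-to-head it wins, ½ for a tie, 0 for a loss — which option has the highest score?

Banff: beats Reykjavik; loses to Queenstown and Oaxaca → score 1.
Reykjavik: loses to Banff, Queenstown, and Oaxaca → score 0.
Queenstown: beats Banff, Reykjavik, and Oaxaca → score 3.
Oaxaca: beats Banff and Reykjavik; loses to Queenstown → score 2.
Queenstown has the best pairwise record.

Queenstown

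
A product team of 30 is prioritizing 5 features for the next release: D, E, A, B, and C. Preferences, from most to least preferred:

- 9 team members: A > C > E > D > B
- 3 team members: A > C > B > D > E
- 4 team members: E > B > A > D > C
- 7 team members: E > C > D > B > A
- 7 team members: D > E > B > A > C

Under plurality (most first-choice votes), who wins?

A

First-place votes: D 7, E 11, A 12, B 0, C 0.
A has the most first-place votes.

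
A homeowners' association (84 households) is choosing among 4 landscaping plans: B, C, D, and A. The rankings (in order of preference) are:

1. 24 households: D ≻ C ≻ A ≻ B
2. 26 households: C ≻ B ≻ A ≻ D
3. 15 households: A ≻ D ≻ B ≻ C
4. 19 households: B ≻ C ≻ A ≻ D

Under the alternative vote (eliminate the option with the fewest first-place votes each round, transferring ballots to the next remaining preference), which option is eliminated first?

A

Round 1: B 19, C 26, D 24, A 15. Eliminate A.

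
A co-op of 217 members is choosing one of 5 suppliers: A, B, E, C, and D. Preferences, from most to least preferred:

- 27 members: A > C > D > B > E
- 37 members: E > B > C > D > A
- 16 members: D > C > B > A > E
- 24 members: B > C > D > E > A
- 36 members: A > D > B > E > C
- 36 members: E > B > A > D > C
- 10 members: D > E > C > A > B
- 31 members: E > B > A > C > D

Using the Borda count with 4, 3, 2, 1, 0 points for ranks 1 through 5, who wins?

A: 27·4 + 37·0 + 16·1 + 24·0 + 36·4 + 36·2 + 10·1 + 31·2 = 412
B: 27·1 + 37·3 + 16·2 + 24·4 + 36·2 + 36·3 + 10·0 + 31·3 = 539
E: 27·0 + 37·4 + 16·0 + 24·1 + 36·1 + 36·4 + 10·3 + 31·4 = 506
C: 27·3 + 37·2 + 16·3 + 24·3 + 36·0 + 36·0 + 10·2 + 31·1 = 326
D: 27·2 + 37·1 + 16·4 + 24·2 + 36·3 + 36·1 + 10·4 + 31·0 = 387
B has the highest Borda score (539).

B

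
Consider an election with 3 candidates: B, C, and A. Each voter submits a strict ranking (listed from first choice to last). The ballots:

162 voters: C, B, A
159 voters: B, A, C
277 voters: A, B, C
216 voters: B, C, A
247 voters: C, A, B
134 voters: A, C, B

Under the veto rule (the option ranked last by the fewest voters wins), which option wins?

Last-place votes: B 381, C 436, A 378.
A is ranked last by the fewest voters, so A wins.

A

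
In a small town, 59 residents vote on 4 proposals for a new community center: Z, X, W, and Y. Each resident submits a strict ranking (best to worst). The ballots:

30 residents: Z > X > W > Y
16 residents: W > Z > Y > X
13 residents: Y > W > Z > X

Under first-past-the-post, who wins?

First-place votes: Z 30, X 0, W 16, Y 13.
Z has the most first-place votes.

Z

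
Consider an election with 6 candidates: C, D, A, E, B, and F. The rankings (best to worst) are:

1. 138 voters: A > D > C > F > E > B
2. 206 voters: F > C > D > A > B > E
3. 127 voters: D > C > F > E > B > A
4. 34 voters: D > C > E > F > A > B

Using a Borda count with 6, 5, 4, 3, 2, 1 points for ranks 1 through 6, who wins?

D

C: 138·4 + 206·5 + 127·5 + 34·5 = 2387
D: 138·5 + 206·4 + 127·6 + 34·6 = 2480
A: 138·6 + 206·3 + 127·1 + 34·2 = 1641
E: 138·2 + 206·1 + 127·3 + 34·4 = 999
B: 138·1 + 206·2 + 127·2 + 34·1 = 838
F: 138·3 + 206·6 + 127·4 + 34·3 = 2260
D has the highest Borda score (2480).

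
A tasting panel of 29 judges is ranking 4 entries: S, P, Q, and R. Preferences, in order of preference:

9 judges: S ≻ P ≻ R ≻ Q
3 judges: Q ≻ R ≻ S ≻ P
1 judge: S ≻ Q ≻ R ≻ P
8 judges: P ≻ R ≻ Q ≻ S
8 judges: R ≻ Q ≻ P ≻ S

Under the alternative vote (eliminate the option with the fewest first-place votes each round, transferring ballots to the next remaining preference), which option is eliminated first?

Round 1: S 10, P 8, Q 3, R 8. Eliminate Q.

Q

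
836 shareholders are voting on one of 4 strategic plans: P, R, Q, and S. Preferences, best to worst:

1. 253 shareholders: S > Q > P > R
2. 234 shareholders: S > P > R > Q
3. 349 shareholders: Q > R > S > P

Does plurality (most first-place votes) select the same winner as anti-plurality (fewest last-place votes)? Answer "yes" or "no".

yes

Plurality — first-place votes: P 0, R 0, Q 349, S 487. Winner: S.
Anti-plurality — last-place votes: P 349, R 253, Q 234, S 0. Winner: S.
The two methods agree.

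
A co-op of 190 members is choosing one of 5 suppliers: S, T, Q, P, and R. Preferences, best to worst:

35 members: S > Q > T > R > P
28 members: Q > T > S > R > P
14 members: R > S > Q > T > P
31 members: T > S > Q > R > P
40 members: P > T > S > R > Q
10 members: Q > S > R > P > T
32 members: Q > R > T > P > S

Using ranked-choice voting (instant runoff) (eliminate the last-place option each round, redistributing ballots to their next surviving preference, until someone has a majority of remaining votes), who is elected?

S

Round 1: S 35, T 31, Q 70, P 40, R 14. Eliminate R.
Round 2: S 49, T 31, Q 70, P 40. Eliminate T.
Round 3: S 80, Q 70, P 40. Eliminate P.
Round 4: S 120, Q 70. S has a majority.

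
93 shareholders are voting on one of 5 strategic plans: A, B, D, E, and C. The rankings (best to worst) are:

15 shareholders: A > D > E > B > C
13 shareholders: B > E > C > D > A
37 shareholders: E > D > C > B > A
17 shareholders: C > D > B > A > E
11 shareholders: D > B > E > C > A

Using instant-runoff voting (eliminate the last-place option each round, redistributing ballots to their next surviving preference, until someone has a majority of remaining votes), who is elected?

Round 1: A 15, B 13, D 11, E 37, C 17. Eliminate D.
Round 2: A 15, B 24, E 37, C 17. Eliminate A.
Round 3: B 24, E 52, C 17. E has a majority.

E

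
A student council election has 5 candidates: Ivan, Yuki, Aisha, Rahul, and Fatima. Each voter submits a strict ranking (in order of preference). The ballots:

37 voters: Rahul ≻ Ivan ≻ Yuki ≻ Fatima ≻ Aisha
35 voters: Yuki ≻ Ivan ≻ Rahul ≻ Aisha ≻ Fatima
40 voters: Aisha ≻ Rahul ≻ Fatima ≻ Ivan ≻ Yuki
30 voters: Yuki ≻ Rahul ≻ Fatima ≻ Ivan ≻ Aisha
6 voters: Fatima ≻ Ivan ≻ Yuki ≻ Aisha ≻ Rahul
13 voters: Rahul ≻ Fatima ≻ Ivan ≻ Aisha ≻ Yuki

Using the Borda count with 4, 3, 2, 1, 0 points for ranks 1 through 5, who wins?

Ivan: 37·3 + 35·3 + 40·1 + 30·1 + 6·3 + 13·2 = 330
Yuki: 37·2 + 35·4 + 40·0 + 30·4 + 6·2 + 13·0 = 346
Aisha: 37·0 + 35·1 + 40·4 + 30·0 + 6·1 + 13·1 = 214
Rahul: 37·4 + 35·2 + 40·3 + 30·3 + 6·0 + 13·4 = 480
Fatima: 37·1 + 35·0 + 40·2 + 30·2 + 6·4 + 13·3 = 240
Rahul has the highest Borda score (480).

Rahul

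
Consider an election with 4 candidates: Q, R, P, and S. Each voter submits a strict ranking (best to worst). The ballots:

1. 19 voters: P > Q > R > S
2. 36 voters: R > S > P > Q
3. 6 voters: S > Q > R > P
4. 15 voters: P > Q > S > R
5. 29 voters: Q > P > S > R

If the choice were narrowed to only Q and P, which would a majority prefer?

P

Voters preferring Q to P: 35; preferring P to Q: 70.
P wins the head-to-head.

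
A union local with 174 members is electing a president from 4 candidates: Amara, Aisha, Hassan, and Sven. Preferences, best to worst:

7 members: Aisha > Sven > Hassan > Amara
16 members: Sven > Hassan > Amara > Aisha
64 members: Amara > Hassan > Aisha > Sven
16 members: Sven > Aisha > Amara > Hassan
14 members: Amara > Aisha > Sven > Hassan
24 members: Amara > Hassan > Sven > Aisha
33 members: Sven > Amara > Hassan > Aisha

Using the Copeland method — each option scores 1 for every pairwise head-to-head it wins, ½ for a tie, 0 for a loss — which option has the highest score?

Amara

Amara: beats Aisha, Hassan, and Sven → score 3.
Aisha: loses to Amara, Hassan, and Sven → score 0.
Hassan: beats Aisha and Sven; loses to Amara → score 2.
Sven: beats Aisha; loses to Amara and Hassan → score 1.
Amara has the best pairwise record.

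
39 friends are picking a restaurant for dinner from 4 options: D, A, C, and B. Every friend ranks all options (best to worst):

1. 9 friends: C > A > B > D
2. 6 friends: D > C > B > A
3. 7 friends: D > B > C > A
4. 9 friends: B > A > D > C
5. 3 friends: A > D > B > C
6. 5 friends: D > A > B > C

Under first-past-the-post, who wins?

D

First-place votes: D 18, A 3, C 9, B 9.
D has the most first-place votes.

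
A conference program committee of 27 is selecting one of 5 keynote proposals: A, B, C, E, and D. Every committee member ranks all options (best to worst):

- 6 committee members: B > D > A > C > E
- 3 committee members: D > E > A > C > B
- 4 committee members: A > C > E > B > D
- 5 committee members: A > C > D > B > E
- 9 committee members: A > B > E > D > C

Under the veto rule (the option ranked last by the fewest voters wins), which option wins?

Last-place votes: A 0, B 3, C 9, E 11, D 4.
A is ranked last by the fewest voters, so A wins.

A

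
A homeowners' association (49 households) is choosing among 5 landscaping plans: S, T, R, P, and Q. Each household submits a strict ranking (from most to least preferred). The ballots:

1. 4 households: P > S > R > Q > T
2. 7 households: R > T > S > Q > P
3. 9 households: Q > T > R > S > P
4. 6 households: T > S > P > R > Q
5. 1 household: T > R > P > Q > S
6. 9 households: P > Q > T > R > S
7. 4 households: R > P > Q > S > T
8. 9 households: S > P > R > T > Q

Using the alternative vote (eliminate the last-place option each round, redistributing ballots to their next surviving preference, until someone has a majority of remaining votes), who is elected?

Round 1: S 9, T 7, R 11, P 13, Q 9. Eliminate T.
Round 2: S 15, R 12, P 13, Q 9. Eliminate Q.
Round 3: S 15, R 21, P 13. Eliminate P.
Round 4: S 19, R 30. R has a majority.

R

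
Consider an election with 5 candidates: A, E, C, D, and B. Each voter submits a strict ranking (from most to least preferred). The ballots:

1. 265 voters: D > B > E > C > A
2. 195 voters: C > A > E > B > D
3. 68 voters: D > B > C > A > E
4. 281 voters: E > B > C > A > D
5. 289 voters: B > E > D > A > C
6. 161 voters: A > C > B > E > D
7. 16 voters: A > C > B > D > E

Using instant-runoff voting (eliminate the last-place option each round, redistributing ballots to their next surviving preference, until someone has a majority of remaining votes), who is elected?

B

Round 1: A 177, E 281, C 195, D 333, B 289. Eliminate A.
Round 2: E 281, C 372, D 333, B 289. Eliminate E.
Round 3: C 372, D 333, B 570. Eliminate D.
Round 4: C 372, B 903. B has a majority.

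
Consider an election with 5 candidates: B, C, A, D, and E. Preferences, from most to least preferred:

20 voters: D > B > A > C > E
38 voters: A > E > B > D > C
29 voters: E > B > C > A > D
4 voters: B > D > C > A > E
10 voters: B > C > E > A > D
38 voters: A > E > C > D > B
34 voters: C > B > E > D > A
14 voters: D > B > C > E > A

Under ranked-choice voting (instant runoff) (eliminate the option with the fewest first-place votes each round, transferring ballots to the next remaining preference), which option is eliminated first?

B

Round 1: B 14, C 34, A 76, D 34, E 29. Eliminate B.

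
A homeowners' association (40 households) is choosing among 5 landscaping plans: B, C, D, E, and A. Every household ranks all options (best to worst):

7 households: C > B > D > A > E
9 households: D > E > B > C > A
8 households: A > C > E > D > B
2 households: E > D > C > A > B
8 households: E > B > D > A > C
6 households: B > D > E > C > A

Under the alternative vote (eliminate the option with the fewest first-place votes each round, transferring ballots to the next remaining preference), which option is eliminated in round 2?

C

Round 1: B 6, C 7, D 9, E 10, A 8. Eliminate B.
Round 2: C 7, D 15, E 10, A 8. Eliminate C.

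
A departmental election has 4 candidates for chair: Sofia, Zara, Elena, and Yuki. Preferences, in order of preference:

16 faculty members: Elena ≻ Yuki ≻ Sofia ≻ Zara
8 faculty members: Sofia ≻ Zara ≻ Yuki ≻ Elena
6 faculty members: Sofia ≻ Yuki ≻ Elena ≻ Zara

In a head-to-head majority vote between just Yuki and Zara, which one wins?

Voters preferring Yuki to Zara: 22; preferring Zara to Yuki: 8.
Yuki wins the head-to-head.

Yuki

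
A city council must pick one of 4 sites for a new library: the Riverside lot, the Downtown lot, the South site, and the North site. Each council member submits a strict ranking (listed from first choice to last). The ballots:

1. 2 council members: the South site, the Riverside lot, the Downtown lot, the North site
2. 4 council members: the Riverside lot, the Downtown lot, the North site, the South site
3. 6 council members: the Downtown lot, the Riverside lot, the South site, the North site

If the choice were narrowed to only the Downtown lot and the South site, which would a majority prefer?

the Downtown lot

Voters preferring the Downtown lot to the South site: 10; preferring the South site to the Downtown lot: 2.
the Downtown lot wins the head-to-head.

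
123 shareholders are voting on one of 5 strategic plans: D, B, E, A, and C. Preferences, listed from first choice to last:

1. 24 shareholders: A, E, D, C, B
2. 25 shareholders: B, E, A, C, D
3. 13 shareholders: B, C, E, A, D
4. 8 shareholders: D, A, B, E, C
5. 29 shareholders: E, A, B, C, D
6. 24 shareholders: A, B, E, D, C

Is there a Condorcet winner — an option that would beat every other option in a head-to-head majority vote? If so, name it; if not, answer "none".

none

Checking pairwise contests:
B beats D 91–32.
A beats B 85–38.
B beats E 70–53.
E beats A 67–56.
B beats C 99–24.
Every option loses at least one head-to-head, so there is no Condorcet winner.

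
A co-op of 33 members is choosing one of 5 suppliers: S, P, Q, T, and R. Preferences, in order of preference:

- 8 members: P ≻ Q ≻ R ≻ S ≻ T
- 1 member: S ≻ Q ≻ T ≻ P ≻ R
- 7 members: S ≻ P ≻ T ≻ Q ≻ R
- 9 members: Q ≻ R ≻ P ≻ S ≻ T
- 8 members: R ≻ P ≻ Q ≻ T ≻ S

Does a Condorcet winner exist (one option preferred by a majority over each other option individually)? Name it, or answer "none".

Checking pairwise contests:
P beats S 25–8.
R beats P 17–16.
P beats Q 23–10.
S beats T 25–8.
Q beats R 25–8.
Every option loses at least one head-to-head, so there is no Condorcet winner.

none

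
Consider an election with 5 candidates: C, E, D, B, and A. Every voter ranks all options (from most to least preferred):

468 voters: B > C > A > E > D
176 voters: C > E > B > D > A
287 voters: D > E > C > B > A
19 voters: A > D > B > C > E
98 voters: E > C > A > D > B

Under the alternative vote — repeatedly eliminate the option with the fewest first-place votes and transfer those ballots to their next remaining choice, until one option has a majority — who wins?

B

Round 1: C 176, E 98, D 287, B 468, A 19. Eliminate A.
Round 2: C 176, E 98, D 306, B 468. Eliminate E.
Round 3: C 274, D 306, B 468. Eliminate C.
Round 4: D 404, B 644. B has a majority.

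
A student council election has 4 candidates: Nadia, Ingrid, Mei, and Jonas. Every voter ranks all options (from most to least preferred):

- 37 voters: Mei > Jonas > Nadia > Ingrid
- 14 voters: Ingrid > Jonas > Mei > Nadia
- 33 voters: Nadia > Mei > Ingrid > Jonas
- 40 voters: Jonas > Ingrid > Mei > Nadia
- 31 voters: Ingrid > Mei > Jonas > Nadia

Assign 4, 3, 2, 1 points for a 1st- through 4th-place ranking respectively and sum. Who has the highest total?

Mei

Nadia: 37·2 + 14·1 + 33·4 + 40·1 + 31·1 = 291
Ingrid: 37·1 + 14·4 + 33·2 + 40·3 + 31·4 = 403
Mei: 37·4 + 14·2 + 33·3 + 40·2 + 31·3 = 448
Jonas: 37·3 + 14·3 + 33·1 + 40·4 + 31·2 = 408
Mei has the highest Borda score (448).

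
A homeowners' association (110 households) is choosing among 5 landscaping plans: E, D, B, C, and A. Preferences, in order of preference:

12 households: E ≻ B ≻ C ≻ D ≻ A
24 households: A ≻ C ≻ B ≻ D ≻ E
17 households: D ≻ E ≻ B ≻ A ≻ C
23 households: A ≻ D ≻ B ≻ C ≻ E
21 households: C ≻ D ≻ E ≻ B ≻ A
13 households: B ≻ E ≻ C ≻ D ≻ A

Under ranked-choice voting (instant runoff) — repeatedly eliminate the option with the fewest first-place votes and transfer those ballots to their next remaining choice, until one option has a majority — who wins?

B

Round 1: E 12, D 17, B 13, C 21, A 47. Eliminate E.
Round 2: D 17, B 25, C 21, A 47. Eliminate D.
Round 3: B 42, C 21, A 47. Eliminate C.
Round 4: B 63, A 47. B has a majority.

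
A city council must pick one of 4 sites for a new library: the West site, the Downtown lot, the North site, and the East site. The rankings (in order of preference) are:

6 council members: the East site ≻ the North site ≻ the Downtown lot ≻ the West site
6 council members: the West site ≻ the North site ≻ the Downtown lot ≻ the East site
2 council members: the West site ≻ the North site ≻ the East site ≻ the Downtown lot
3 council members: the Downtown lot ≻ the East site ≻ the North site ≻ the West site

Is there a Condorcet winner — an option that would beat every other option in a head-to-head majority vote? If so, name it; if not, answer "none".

none

Checking pairwise contests:
the Downtown lot beats the West site 9–8.
the North site beats the Downtown lot 14–3.
the East site beats the North site 9–8.
the Downtown lot beats the East site 9–8.
Every option loses at least one head-to-head, so there is no Condorcet winner.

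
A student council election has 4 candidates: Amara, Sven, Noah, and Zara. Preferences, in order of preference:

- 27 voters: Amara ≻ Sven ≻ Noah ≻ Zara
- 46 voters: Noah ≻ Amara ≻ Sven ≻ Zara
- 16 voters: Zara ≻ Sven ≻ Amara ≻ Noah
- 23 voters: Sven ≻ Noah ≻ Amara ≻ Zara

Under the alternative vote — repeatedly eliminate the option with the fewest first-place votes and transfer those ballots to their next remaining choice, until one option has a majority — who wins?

Sven

Round 1: Amara 27, Sven 23, Noah 46, Zara 16. Eliminate Zara.
Round 2: Amara 27, Sven 39, Noah 46. Eliminate Amara.
Round 3: Sven 66, Noah 46. Sven has a majority.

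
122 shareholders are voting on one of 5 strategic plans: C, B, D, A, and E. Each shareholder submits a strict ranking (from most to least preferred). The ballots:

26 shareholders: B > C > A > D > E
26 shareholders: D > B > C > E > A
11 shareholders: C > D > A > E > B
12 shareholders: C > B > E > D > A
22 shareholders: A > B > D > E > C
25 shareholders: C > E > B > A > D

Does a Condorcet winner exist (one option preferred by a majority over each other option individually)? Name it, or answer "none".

B vs C: 74–48 for B.
B vs D: 85–37 for B.
B vs A: 89–33 for B.
B vs E: 86–36 for B.
B beats every other option head-to-head.

B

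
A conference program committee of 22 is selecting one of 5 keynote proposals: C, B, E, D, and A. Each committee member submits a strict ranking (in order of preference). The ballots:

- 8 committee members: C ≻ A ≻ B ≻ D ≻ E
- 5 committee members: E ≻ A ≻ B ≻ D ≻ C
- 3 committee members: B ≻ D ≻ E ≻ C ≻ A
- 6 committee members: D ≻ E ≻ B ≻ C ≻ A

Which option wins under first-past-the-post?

First-place votes: C 8, B 3, E 5, D 6, A 0.
C has the most first-place votes.

C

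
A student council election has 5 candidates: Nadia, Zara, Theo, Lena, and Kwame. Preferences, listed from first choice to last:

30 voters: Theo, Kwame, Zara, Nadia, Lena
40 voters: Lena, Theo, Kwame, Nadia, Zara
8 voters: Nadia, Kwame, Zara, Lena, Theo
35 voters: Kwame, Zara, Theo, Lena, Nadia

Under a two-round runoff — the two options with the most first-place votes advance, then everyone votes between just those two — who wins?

Kwame

Round 1 first-place votes: Nadia 8, Zara 0, Theo 30, Lena 40, Kwame 35.
Lena and Kwame advance.
Runoff: Lena is preferred to Kwame by 40 voters; Kwame by 73.
Kwame wins the runoff.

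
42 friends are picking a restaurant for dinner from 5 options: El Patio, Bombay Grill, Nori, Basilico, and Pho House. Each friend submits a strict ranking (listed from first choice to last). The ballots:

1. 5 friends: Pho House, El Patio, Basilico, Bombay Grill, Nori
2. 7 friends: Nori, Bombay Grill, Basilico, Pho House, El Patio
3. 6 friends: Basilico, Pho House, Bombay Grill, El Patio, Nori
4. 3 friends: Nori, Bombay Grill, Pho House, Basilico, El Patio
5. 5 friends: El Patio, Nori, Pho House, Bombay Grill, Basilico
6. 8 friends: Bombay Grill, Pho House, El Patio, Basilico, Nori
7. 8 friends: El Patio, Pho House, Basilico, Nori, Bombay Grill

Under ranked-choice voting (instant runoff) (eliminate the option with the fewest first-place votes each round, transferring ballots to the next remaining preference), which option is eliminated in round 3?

Round 1: El Patio 13, Bombay Grill 8, Nori 10, Basilico 6, Pho House 5. Eliminate Pho House.
Round 2: El Patio 18, Bombay Grill 8, Nori 10, Basilico 6. Eliminate Basilico.
Round 3: El Patio 18, Bombay Grill 14, Nori 10. Eliminate Nori.

Nori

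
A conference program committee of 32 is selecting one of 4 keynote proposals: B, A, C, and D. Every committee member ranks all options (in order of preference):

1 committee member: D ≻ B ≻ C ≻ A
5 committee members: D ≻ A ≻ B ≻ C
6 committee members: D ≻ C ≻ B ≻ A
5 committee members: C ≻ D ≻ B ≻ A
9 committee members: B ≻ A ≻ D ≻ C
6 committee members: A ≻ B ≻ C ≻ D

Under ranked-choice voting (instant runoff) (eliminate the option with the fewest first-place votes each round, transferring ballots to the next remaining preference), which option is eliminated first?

C

Round 1: B 9, A 6, C 5, D 12. Eliminate C.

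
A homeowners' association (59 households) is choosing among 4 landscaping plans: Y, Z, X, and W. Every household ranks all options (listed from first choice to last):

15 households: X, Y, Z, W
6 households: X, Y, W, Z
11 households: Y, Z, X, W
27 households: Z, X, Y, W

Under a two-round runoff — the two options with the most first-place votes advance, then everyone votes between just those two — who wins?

Round 1 first-place votes: Y 11, Z 27, X 21, W 0.
Z and X advance.
Runoff: Z is preferred to X by 38 voters; X by 21.
Z wins the runoff.

Z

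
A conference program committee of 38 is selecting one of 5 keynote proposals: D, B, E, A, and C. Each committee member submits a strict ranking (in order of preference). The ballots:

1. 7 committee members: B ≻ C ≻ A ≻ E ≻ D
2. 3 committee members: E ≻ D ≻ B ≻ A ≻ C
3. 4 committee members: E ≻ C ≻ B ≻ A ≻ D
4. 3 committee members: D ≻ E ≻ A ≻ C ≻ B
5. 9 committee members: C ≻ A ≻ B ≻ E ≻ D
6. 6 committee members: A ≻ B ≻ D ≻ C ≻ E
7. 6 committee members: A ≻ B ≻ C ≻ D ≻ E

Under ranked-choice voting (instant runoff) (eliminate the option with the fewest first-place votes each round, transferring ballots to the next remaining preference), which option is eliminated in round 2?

Round 1: D 3, B 7, E 7, A 12, C 9. Eliminate D.
Round 2: B 7, E 10, A 12, C 9. Eliminate B.

B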